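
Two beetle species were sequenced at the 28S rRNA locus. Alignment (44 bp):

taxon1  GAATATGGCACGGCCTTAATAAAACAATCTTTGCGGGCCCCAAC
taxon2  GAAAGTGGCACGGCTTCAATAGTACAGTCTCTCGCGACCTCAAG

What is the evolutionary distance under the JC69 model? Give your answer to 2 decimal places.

The sequences differ at 14 of 44 sites, so p = 14/44 ≈ 0.318182.
d = −(3/4) ln(1 − 4p/3) = −0.75 ln(1 − 0.424243) = −0.75 ln(0.575757)
  = −0.75 × (-0.552070) = 0.414053 substitutions/site.

0.41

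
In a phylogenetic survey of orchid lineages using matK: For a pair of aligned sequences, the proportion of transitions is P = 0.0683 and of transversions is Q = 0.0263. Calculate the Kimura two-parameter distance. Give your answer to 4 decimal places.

0.1024

Under the Kimura two-parameter model, d = −½ ln(1 − 2P − Q) − ¼ ln(1 − 2Q).
1 − 2P − Q = 0.8371, giving −½ ln(0.8371) = 0.088906.
1 − 2Q = 0.9474, giving −¼ ln(0.9474) = 0.013508.
d = 0.088906 + 0.013508 = 0.102414.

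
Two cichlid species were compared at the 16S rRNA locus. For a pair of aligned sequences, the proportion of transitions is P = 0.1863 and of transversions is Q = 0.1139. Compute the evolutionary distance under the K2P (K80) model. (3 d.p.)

0.398

Under the Kimura two-parameter model, d = −½ ln(1 − 2P − Q) − ¼ ln(1 − 2Q).
1 − 2P − Q = 0.5135, giving −½ ln(0.5135) = 0.333253.
1 − 2Q = 0.7722, giving −¼ ln(0.7722) = 0.064628.
d = 0.333253 + 0.064628 = 0.397881.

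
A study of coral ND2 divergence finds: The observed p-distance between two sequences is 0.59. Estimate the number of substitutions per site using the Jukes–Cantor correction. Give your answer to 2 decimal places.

d = −(3/4) ln(1 − 4p/3) = −0.75 ln(1 − 0.786667) = −0.75 ln(0.213333)
  = −0.75 × (-1.544901) = 1.158676 substitutions/site.

1.16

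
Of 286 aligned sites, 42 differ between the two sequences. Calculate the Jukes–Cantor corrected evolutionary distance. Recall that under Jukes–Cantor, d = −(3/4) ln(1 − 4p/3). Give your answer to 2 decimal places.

0.16

p = 42/286 ≈ 0.146853.
d = −(3/4) ln(1 − 4p/3) = −0.75 ln(1 − 0.195804) = −0.75 ln(0.804196)
  = −0.75 × (-0.217912) = 0.163434 substitutions/site.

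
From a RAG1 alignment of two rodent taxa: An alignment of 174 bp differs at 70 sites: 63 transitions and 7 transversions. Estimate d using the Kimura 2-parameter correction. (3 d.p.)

P = 63/174 ≈ 0.362069 and Q = 7/174 ≈ 0.04023.
Under the Kimura two-parameter model, d = −½ ln(1 − 2P − Q) − ¼ ln(1 − 2Q).
1 − 2P − Q = 0.235632, giving −½ ln(0.235632) = 0.722742.
1 − 2Q = 0.91954, giving −¼ ln(0.91954) = 0.020970.
d = 0.722742 + 0.020970 = 0.743712.

0.744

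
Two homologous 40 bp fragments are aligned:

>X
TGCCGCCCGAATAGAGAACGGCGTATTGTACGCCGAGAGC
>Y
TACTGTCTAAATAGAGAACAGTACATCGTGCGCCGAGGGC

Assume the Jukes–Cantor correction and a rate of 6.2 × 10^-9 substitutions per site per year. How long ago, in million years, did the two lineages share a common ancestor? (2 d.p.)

The sequences differ at 12 of 40 sites, so p = 12/40 = 0.3.
d = −(3/4) ln(1 − 4p/3) = −0.75 ln(1 − 0.4) = −0.75 ln(0.6)
  = −0.75 × (-0.510826) = 0.383120 substitutions/site.
Under a molecular clock d = 2μt, so t = d/(2μ) = 0.383120 / (2 × 6.2 × 10^-9) = 30.90 million years.

30.90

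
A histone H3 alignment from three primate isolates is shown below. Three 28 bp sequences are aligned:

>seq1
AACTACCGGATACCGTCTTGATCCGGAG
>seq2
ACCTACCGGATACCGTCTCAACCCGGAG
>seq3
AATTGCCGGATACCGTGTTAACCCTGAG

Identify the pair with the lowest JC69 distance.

seq1–seq2: 4/28 differ, p = 0.143, d = 0.158.
seq1–seq3: 6/28 differ, p = 0.214, d = 0.252.
seq2–seq3: 6/28 differ, p = 0.214, d = 0.252.
The smallest distance is between seq1 and seq2.

seq1 and seq2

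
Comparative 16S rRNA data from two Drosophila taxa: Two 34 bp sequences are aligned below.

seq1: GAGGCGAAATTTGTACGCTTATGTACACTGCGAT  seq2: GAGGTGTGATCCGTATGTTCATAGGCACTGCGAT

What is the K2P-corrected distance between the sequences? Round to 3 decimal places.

0.475

Of 34 sites, 9 differences are transitions and 2 are transversions, so P = 9/34 ≈ 0.264706 and Q = 2/34 ≈ 0.058824.
Under the Kimura two-parameter model, d = −½ ln(1 − 2P − Q) − ¼ ln(1 − 2Q).
1 − 2P − Q = 0.411764, giving −½ ln(0.411764) = 0.443652.
1 − 2Q = 0.882352, giving −¼ ln(0.882352) = 0.031291.
d = 0.443652 + 0.031291 = 0.474943.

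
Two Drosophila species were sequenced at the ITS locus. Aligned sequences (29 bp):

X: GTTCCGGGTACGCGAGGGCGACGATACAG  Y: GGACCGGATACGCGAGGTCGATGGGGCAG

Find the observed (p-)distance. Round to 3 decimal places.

The sequences differ at 8 of 29 positions (sites 2, 3, 8, 18, 22, 24, 25, 26).
p = 8/29 = 0.275862… ≈ 0.276 (to 3 d.p.).

0.276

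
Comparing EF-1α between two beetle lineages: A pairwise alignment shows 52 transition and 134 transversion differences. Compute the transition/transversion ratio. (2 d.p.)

0.39

R = 52/134 = 0.388059… ≈ 0.39 (to 2 d.p.).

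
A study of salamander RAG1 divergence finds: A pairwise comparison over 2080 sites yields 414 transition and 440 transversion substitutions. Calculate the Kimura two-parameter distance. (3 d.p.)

P = 414/2080 ≈ 0.199038 and Q = 440/2080 ≈ 0.211538.
Under the Kimura two-parameter model, d = −½ ln(1 − 2P − Q) − ¼ ln(1 − 2Q).
1 − 2P − Q = 0.390386, giving −½ ln(0.390386) = 0.470310.
1 − 2Q = 0.576924, giving −¼ ln(0.576924) = 0.137511.
d = 0.470310 + 0.137511 = 0.607821.

0.608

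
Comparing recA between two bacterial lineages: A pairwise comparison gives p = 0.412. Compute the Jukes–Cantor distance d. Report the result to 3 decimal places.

0.598

d = −(3/4) ln(1 − 4p/3) = −0.75 ln(1 − 0.549333) = −0.75 ln(0.450667)
  = −0.75 × (-0.797027) = 0.597770 substitutions/site.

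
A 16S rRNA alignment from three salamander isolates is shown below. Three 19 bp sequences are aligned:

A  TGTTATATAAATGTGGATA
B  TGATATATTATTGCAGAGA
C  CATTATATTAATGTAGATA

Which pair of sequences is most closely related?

A–B: 6/19 differ, p = 0.316, d = 0.410.
A–C: 4/19 differ, p = 0.211, d = 0.247.
B–C: 6/19 differ, p = 0.316, d = 0.410.
The smallest distance is between A and C.

A and C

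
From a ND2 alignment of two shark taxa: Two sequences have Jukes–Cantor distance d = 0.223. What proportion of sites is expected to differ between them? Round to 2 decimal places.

p = (3/4)(1 − e^(−4d/3)) = 0.75 × (1 − e^(-0.297333)) = 0.75 × (1 − 0.742797) = 0.192902.

0.19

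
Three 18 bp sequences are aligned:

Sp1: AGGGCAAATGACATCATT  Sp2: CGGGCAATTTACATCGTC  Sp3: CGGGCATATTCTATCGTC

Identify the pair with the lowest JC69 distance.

Sp2 and Sp3

Sp1–Sp2: 5/18 differ, p = 0.278, d = 0.347.
Sp1–Sp3: 7/18 differ, p = 0.389, d = 0.548.
Sp2–Sp3: 4/18 differ, p = 0.222, d = 0.264.
The smallest distance is between Sp2 and Sp3.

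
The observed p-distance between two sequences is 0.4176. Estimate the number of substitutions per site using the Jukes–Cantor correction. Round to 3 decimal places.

0.610

d = −(3/4) ln(1 − 4p/3) = −0.75 ln(1 − 0.5568) = −0.75 ln(0.4432)
  = −0.75 × (-0.813734) = 0.610301 substitutions/site.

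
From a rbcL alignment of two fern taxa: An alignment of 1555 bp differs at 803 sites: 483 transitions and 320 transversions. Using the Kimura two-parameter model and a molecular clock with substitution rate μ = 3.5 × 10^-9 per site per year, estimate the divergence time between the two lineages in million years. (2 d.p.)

144.26

P = 483/1555 ≈ 0.310611 and Q = 320/1555 ≈ 0.205788.
Under the Kimura two-parameter model, d = −½ ln(1 − 2P − Q) − ¼ ln(1 − 2Q).
1 − 2P − Q = 0.17299, giving −½ ln(0.17299) = 0.877261.
1 − 2Q = 0.588424, giving −¼ ln(0.588424) = 0.132577.
d = 0.877261 + 0.132577 = 1.009838.
Under a molecular clock d = 2μt, so t = d/(2μ) = 1.009838 / (2 × 3.5 × 10^-9) = 144.26 million years.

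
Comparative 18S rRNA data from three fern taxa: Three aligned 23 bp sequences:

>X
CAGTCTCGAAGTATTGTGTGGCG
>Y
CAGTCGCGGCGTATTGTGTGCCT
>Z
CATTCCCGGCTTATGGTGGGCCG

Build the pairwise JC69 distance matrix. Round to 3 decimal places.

d(X,Y) = 0.257, d(X,Z) = 0.467, d(Y,Z) = 0.321

X–Y: 5/23 sites differ → p ≈ 0.217391, d = −0.75 ln(1 − 0.289855) = 0.256715 ≈ 0.257.
X–Z: 8/23 sites differ → p ≈ 0.347826, d = −0.75 ln(1 − 0.463768) = 0.467391 ≈ 0.467.
Y–Z: 6/23 sites differ → p ≈ 0.26087, d = −0.75 ln(1 − 0.347827) = 0.320584 ≈ 0.321.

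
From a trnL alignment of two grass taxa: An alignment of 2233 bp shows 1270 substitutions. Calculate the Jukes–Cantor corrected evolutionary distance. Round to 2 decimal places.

p = 1270/2233 ≈ 0.568742.
d = −(3/4) ln(1 − 4p/3) = −0.75 ln(1 − 0.758323) = −0.75 ln(0.241677)
  = −0.75 × (-1.420153) = 1.065115 substitutions/site.

1.07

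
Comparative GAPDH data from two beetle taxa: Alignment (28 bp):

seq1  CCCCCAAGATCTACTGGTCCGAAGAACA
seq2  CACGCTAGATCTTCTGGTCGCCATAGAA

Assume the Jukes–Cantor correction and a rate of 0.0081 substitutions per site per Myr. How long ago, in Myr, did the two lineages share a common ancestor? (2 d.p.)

The sequences differ at 10 of 28 sites (2, 4, 6, 13, 20, 21, 22, 24, 26, 27), so p = 10/28 ≈ 0.357143.
d = −(3/4) ln(1 − 4p/3) = −0.75 ln(1 − 0.476191) = −0.75 ln(0.523809)
  = −0.75 × (-0.646628) = 0.484971 substitutions/site.
Under a molecular clock d = 2μt, so t = d/(2μ) = 0.484971 / (2 × 0.0081) = 29.94 Myr.

29.94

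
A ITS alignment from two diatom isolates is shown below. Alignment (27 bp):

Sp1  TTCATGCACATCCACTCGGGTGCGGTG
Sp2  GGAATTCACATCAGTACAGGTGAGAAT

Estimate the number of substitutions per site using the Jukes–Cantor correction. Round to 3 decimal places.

The sequences differ at 13 of 27 sites, so p = 13/27 ≈ 0.481481.
d = −(3/4) ln(1 − 4p/3) = −0.75 ln(1 − 0.641975) = −0.75 ln(0.358025)
  = −0.75 × (-1.027152) = 0.770364 substitutions/site.

0.770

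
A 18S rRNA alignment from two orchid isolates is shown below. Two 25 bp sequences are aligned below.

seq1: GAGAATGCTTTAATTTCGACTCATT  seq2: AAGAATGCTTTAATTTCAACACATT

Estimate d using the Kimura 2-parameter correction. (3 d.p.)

0.132

Of 25 sites, 2 differences are transitions and 1 are transversions, so P = 2/25 = 0.08 and Q = 1/25 = 0.04.
Under the Kimura two-parameter model, d = −½ ln(1 − 2P − Q) − ¼ ln(1 − 2Q).
1 − 2P − Q = 0.8, giving −½ ln(0.8) = 0.111572.
1 − 2Q = 0.92, giving −¼ ln(0.92) = 0.020845.
d = 0.111572 + 0.020845 = 0.132417.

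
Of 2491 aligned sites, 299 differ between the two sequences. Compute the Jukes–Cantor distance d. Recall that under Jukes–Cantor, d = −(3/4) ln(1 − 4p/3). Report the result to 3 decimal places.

0.131

p = 299/2491 ≈ 0.120032.
d = −(3/4) ln(1 − 4p/3) = −0.75 ln(1 − 0.160043) = −0.75 ln(0.839957)
  = −0.75 × (-0.174405) = 0.130804 substitutions/site.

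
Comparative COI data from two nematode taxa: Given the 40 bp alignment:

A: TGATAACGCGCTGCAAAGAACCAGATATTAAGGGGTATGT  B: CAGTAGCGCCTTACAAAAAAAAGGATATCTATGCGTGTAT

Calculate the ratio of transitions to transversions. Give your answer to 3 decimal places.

Transitions are A↔G and C↔T; transversions are all other mismatches.
Transitions: 11. Transversions: 6.
R = 11/6 = 1.833333… ≈ 1.833 (to 3 d.p.).

1.833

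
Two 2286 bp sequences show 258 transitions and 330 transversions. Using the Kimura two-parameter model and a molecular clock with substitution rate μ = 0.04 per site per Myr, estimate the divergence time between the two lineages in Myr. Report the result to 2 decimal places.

3.95

P = 258/2286 ≈ 0.112861 and Q = 330/2286 ≈ 0.144357.
Under the Kimura two-parameter model, d = −½ ln(1 − 2P − Q) − ¼ ln(1 − 2Q).
1 − 2P − Q = 0.629921, giving −½ ln(0.629921) = 0.231080.
1 − 2Q = 0.711286, giving −¼ ln(0.711286) = 0.085170.
d = 0.231080 + 0.085170 = 0.316250.
Under a molecular clock d = 2μt, so t = d/(2μ) = 0.316250 / (2 × 0.04) = 3.95 Myr.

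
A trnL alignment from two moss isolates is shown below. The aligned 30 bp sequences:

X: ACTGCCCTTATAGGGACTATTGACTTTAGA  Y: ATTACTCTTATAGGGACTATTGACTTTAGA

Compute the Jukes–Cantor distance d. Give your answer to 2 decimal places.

0.11

The sequences differ at 3 of 30 sites (2, 4, 6), so p = 3/30 = 0.1.
d = −(3/4) ln(1 − 4p/3) = −0.75 ln(1 − 0.133333) = −0.75 ln(0.866667)
  = −0.75 × (-0.143100) = 0.107325 substitutions/site.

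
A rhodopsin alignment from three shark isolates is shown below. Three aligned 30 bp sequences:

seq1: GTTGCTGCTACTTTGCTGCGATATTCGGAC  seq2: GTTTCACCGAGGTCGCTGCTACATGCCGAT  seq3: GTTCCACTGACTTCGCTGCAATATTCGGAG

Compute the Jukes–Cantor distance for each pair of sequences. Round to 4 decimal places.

d(seq1,seq2) = 0.5716, d(seq1,seq3) = 0.3295, d(seq2,seq3) = 0.3831

seq1–seq2: 12/30 sites differ → p = 0.4, d = −0.75 ln(1 − 0.533333) = 0.571605 ≈ 0.5716.
seq1–seq3: 8/30 sites differ → p ≈ 0.266667, d = −0.75 ln(1 − 0.355556) = 0.329526 ≈ 0.3295.
seq2–seq3: 9/30 sites differ → p = 0.3, d = −0.75 ln(1 − 0.4) = 0.383119 ≈ 0.3831.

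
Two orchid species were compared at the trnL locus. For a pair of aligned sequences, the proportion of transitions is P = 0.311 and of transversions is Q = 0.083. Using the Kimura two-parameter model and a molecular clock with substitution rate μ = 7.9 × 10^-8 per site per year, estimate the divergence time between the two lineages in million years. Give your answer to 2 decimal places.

4.15

Under the Kimura two-parameter model, d = −½ ln(1 − 2P − Q) − ¼ ln(1 − 2Q).
1 − 2P − Q = 0.295, giving −½ ln(0.295) = 0.610390.
1 − 2Q = 0.834, giving −¼ ln(0.834) = 0.045380.
d = 0.610390 + 0.045380 = 0.655770.
Under a molecular clock d = 2μt, so t = d/(2μ) = 0.655770 / (2 × 7.9 × 10^-8) = 4.15 million years.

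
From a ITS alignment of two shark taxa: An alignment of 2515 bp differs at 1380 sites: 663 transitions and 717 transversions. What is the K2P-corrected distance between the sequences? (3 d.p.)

P = 663/2515 ≈ 0.263618 and Q = 717/2515 ≈ 0.285089.
Under the Kimura two-parameter model, d = −½ ln(1 − 2P − Q) − ¼ ln(1 − 2Q).
1 − 2P − Q = 0.187675, giving −½ ln(0.187675) = 0.836522.
1 − 2Q = 0.429822, giving −¼ ln(0.429822) = 0.211096.
d = 0.836522 + 0.211096 = 1.047618.

1.048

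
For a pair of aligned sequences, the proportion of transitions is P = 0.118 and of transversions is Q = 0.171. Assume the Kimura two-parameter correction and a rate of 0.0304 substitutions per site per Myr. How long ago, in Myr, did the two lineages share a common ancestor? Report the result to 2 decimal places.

Under the Kimura two-parameter model, d = −½ ln(1 − 2P − Q) − ¼ ln(1 − 2Q).
1 − 2P − Q = 0.593, giving −½ ln(0.593) = 0.261280.
1 − 2Q = 0.658, giving −¼ ln(0.658) = 0.104638.
d = 0.261280 + 0.104638 = 0.365918.
Under a molecular clock d = 2μt, so t = d/(2μ) = 0.365918 / (2 × 0.0304) = 6.02 Myr.

6.02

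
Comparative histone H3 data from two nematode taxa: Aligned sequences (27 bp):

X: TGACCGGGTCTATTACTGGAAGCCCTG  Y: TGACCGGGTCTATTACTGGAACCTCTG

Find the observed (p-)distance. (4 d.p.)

The sequences differ at 2 of 27 positions (sites 22, 24).
p = 2/27 = 0.074074… ≈ 0.0741 (to 4 d.p.).

0.0741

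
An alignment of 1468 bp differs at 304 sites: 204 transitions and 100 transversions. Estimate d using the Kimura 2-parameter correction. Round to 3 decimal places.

P = 204/1468 ≈ 0.138965 and Q = 100/1468 ≈ 0.06812.
Under the Kimura two-parameter model, d = −½ ln(1 − 2P − Q) − ¼ ln(1 − 2Q).
1 − 2P − Q = 0.65395, giving −½ ln(0.65395) = 0.212362.
1 − 2Q = 0.86376, giving −¼ ln(0.86376) = 0.036615.
d = 0.212362 + 0.036615 = 0.248977.

0.249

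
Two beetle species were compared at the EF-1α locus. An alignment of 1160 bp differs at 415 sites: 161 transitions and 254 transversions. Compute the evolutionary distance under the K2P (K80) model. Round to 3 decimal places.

0.487

P = 161/1160 ≈ 0.138793 and Q = 254/1160 ≈ 0.218966.
Under the Kimura two-parameter model, d = −½ ln(1 − 2P − Q) − ¼ ln(1 − 2Q).
1 − 2P − Q = 0.503448, giving −½ ln(0.503448) = 0.343137.
1 − 2Q = 0.562068, giving −¼ ln(0.562068) = 0.144033.
d = 0.343137 + 0.144033 = 0.487170.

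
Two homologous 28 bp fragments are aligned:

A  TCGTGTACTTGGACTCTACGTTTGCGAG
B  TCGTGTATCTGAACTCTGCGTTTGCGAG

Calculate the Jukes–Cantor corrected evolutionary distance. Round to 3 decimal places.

The sequences differ at 4 of 28 sites (8, 9, 12, 18), so p = 4/28 ≈ 0.142857.
d = −(3/4) ln(1 − 4p/3) = −0.75 ln(1 − 0.190476) = −0.75 ln(0.809524)
  = −0.75 × (-0.211309) = 0.158482 substitutions/site.

0.158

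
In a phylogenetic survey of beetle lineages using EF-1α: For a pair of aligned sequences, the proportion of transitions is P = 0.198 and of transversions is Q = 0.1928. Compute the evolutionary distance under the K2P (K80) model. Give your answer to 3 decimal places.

0.566

Under the Kimura two-parameter model, d = −½ ln(1 − 2P − Q) − ¼ ln(1 − 2Q).
1 − 2P − Q = 0.4112, giving −½ ln(0.4112) = 0.444338.
1 − 2Q = 0.6144, giving −¼ ln(0.6144) = 0.121777.
d = 0.444338 + 0.121777 = 0.566115.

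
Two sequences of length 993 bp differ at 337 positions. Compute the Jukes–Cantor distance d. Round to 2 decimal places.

p = 337/993 ≈ 0.339376.
d = −(3/4) ln(1 − 4p/3) = −0.75 ln(1 − 0.452501) = −0.75 ln(0.547499)
  = −0.75 × (-0.602395) = 0.451796 substitutions/site.

0.45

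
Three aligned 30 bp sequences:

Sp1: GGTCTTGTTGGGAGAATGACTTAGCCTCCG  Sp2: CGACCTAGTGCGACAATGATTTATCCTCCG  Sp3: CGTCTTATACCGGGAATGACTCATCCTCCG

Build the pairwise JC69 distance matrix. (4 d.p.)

Sp1–Sp2: 9/30 sites differ → p = 0.3, d = −0.75 ln(1 − 0.4) = 0.383119 ≈ 0.3831.
Sp1–Sp3: 8/30 sites differ → p ≈ 0.266667, d = −0.75 ln(1 − 0.355556) = 0.329526 ≈ 0.3295.
Sp2–Sp3: 9/30 sites differ → p = 0.3, d = −0.75 ln(1 − 0.4) = 0.383119 ≈ 0.3831.

d(Sp1,Sp2) = 0.3831, d(Sp1,Sp3) = 0.3295, d(Sp2,Sp3) = 0.3831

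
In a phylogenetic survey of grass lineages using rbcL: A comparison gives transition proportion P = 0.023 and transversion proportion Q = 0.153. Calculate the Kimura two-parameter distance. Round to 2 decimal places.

Under the Kimura two-parameter model, d = −½ ln(1 − 2P − Q) − ¼ ln(1 − 2Q).
1 − 2P − Q = 0.801, giving −½ ln(0.801) = 0.110947.
1 − 2Q = 0.694, giving −¼ ln(0.694) = 0.091321.
d = 0.110947 + 0.091321 = 0.202268.

0.20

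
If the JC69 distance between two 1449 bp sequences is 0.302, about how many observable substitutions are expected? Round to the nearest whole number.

Invert JC69: p = (3/4)(1 − e^(−4d/3)) = 0.75 × (1 − e^(-0.402667)) = 0.75 × (1 − 0.668535) = 0.248599.
Expected differing sites = pL ≈ 0.248599 × 1449 = 360.219951 ≈ 360.

360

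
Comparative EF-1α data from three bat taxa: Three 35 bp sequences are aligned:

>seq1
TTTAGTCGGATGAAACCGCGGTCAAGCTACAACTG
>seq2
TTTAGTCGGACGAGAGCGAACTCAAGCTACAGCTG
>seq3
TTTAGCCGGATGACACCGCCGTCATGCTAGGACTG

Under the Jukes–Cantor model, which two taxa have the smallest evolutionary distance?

seq1–seq2: 7/35 differ, p = 0.200, d = 0.233.
seq1–seq3: 6/35 differ, p = 0.171, d = 0.195.
seq2–seq3: 11/35 differ, p = 0.314, d = 0.407.
The smallest distance is between seq1 and seq3.

seq1 and seq3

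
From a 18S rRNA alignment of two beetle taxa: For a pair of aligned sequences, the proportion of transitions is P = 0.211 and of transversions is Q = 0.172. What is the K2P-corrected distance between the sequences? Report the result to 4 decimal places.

Under the Kimura two-parameter model, d = −½ ln(1 − 2P − Q) − ¼ ln(1 − 2Q).
1 − 2P − Q = 0.406, giving −½ ln(0.406) = 0.450701.
1 − 2Q = 0.656, giving −¼ ln(0.656) = 0.105399.
d = 0.450701 + 0.105399 = 0.556100.

0.5561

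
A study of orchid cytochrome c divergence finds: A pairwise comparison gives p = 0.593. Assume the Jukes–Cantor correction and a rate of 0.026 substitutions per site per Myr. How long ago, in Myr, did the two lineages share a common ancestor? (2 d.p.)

22.56

d = −(3/4) ln(1 − 4p/3) = −0.75 ln(1 − 0.790667) = −0.75 ln(0.209333)
  = −0.75 × (-1.563829) = 1.172872 substitutions/site.
Under a molecular clock d = 2μt, so t = d/(2μ) = 1.172872 / (2 × 0.026) = 22.56 Myr.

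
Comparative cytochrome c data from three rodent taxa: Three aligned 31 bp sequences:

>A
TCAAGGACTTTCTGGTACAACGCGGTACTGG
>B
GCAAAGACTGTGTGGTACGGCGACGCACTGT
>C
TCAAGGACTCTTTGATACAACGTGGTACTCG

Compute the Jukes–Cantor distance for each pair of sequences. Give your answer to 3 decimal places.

A–B: 10/31 sites differ → p ≈ 0.322581, d = −0.75 ln(1 − 0.430108) = 0.421731 ≈ 0.422.
A–C: 5/31 sites differ → p ≈ 0.16129, d = −0.75 ln(1 − 0.215053) = 0.181604 ≈ 0.182.
B–C: 12/31 sites differ → p ≈ 0.387097, d = −0.75 ln(1 − 0.516129) = 0.544453 ≈ 0.544.

d(A,B) = 0.422, d(A,C) = 0.182, d(B,C) = 0.544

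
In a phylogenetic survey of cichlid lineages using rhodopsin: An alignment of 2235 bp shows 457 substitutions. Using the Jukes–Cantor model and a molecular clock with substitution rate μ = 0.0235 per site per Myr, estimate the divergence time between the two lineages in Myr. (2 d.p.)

p = 457/2235 ≈ 0.204474.
d = −(3/4) ln(1 − 4p/3) = −0.75 ln(1 − 0.272632) = −0.75 ln(0.727368)
  = −0.75 × (-0.318323) = 0.238742 substitutions/site.
Under a molecular clock d = 2μt, so t = d/(2μ) = 0.238742 / (2 × 0.0235) = 5.08 Myr.

5.08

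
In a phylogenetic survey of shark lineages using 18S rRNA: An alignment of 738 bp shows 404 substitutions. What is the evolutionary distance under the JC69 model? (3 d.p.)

0.982

p = 404/738 ≈ 0.547425.
d = −(3/4) ln(1 − 4p/3) = −0.75 ln(1 − 0.7299) = −0.75 ln(0.2701)
  = −0.75 × (-1.308963) = 0.981722 substitutions/site.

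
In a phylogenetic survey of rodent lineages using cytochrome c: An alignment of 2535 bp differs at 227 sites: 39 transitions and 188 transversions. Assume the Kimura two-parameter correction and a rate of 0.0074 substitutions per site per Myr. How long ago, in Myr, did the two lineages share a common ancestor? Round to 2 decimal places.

6.46

P = 39/2535 ≈ 0.015385 and Q = 188/2535 ≈ 0.074162.
Under the Kimura two-parameter model, d = −½ ln(1 − 2P − Q) − ¼ ln(1 − 2Q).
1 − 2P − Q = 0.895068, giving −½ ln(0.895068) = 0.055428.
1 − 2Q = 0.851676, giving −¼ ln(0.851676) = 0.040137.
d = 0.055428 + 0.040137 = 0.095565.
Under a molecular clock d = 2μt, so t = d/(2μ) = 0.095565 / (2 × 0.0074) = 6.46 Myr.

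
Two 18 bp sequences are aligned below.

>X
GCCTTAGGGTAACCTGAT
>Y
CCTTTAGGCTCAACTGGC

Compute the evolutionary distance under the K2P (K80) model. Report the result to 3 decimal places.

Of 18 sites, 3 differences are transitions and 4 are transversions, so P = 3/18 ≈ 0.166667 and Q = 4/18 ≈ 0.222222.
Under the Kimura two-parameter model, d = −½ ln(1 − 2P − Q) − ¼ ln(1 − 2Q).
1 − 2P − Q = 0.444444, giving −½ ln(0.444444) = 0.405466.
1 − 2Q = 0.555556, giving −¼ ln(0.555556) = 0.146946.
d = 0.405466 + 0.146946 = 0.552412.

0.552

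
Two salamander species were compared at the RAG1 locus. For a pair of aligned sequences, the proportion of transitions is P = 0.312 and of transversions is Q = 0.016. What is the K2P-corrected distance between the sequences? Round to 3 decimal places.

Under the Kimura two-parameter model, d = −½ ln(1 − 2P − Q) − ¼ ln(1 − 2Q).
1 − 2P − Q = 0.36, giving −½ ln(0.36) = 0.510826.
1 − 2Q = 0.968, giving −¼ ln(0.968) = 0.008131.
d = 0.510826 + 0.008131 = 0.518957.

0.519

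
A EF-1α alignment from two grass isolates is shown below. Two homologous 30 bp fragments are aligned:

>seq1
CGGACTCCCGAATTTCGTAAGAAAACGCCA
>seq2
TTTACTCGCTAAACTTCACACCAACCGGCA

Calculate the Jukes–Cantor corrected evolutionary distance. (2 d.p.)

The sequences differ at 15 of 30 sites, so p = 15/30 = 0.5.
d = −(3/4) ln(1 − 4p/3) = −0.75 ln(1 − 0.666667) = −0.75 ln(0.333333)
  = −0.75 × (-1.098613) = 0.823960 substitutions/site.

0.82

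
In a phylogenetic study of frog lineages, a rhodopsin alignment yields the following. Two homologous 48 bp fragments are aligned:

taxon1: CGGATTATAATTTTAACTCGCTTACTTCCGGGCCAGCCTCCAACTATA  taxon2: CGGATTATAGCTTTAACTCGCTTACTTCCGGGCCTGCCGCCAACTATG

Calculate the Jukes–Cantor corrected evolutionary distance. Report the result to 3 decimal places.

The sequences differ at 5 of 48 sites (10, 11, 35, 39, 48), so p = 5/48 ≈ 0.104167.
d = −(3/4) ln(1 − 4p/3) = −0.75 ln(1 − 0.138889) = −0.75 ln(0.861111)
  = −0.75 × (-0.149532) = 0.112149 substitutions/site.

0.112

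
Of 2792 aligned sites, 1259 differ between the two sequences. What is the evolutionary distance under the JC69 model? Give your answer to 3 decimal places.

0.690

p = 1259/2792 ≈ 0.450931.
d = −(3/4) ln(1 − 4p/3) = −0.75 ln(1 − 0.601241) = −0.75 ln(0.398759)
  = −0.75 × (-0.919398) = 0.689549 substitutions/site.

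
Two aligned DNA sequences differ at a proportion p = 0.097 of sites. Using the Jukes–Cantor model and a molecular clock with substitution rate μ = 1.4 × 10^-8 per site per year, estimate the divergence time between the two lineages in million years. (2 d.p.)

3.71

d = −(3/4) ln(1 − 4p/3) = −0.75 ln(1 − 0.129333) = −0.75 ln(0.870667)
  = −0.75 × (-0.138496) = 0.103872 substitutions/site.
Under a molecular clock d = 2μt, so t = d/(2μ) = 0.103872 / (2 × 1.4 × 10^-8) = 3.71 million years.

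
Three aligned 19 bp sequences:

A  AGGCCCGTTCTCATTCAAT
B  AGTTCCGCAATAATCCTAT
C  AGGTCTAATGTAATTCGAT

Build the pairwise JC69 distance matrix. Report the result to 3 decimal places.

d(A,B) = 0.618, d(A,C) = 0.507, d(B,C) = 0.618

A–B: 8/19 sites differ → p ≈ 0.421053, d = −0.75 ln(1 − 0.561404) = 0.618132 ≈ 0.618.
A–C: 7/19 sites differ → p ≈ 0.368421, d = −0.75 ln(1 − 0.491228) = 0.506816 ≈ 0.507.
B–C: 8/19 sites differ → p ≈ 0.421053, d = −0.75 ln(1 − 0.561404) = 0.618132 ≈ 0.618.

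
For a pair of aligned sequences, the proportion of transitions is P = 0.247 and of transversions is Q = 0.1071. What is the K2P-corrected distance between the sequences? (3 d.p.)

Under the Kimura two-parameter model, d = −½ ln(1 − 2P − Q) − ¼ ln(1 − 2Q).
1 − 2P − Q = 0.3989, giving −½ ln(0.3989) = 0.459522.
1 − 2Q = 0.7858, giving −¼ ln(0.7858) = 0.060263.
d = 0.459522 + 0.060263 = 0.519785.

0.520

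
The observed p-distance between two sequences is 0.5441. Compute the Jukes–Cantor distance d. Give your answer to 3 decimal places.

d = −(3/4) ln(1 − 4p/3) = −0.75 ln(1 − 0.725467) = −0.75 ln(0.274533)
  = −0.75 × (-1.292684) = 0.969513 substitutions/site.

0.970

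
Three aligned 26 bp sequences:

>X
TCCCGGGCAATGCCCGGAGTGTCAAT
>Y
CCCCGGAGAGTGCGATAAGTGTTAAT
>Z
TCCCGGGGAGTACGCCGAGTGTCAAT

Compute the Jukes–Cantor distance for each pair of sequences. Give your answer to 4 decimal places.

d(X,Y) = 0.4643, d(X,Z) = 0.2222, d(Y,Z) = 0.3335

X–Y: 9/26 sites differ → p ≈ 0.346154, d = −0.75 ln(1 − 0.461539) = 0.464280 ≈ 0.4643.
X–Z: 5/26 sites differ → p ≈ 0.192308, d = −0.75 ln(1 − 0.256411) = 0.222200 ≈ 0.2222.
Y–Z: 7/26 sites differ → p ≈ 0.269231, d = −0.75 ln(1 − 0.358975) = 0.333515 ≈ 0.3335.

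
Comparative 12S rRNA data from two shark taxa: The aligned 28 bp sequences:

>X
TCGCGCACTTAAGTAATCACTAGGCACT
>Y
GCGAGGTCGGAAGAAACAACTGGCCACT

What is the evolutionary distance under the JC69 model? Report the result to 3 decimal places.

The sequences differ at 11 of 28 sites, so p = 11/28 ≈ 0.392857.
d = −(3/4) ln(1 − 4p/3) = −0.75 ln(1 − 0.523809) = −0.75 ln(0.476191)
  = −0.75 × (-0.741936) = 0.556452 substitutions/site.

0.556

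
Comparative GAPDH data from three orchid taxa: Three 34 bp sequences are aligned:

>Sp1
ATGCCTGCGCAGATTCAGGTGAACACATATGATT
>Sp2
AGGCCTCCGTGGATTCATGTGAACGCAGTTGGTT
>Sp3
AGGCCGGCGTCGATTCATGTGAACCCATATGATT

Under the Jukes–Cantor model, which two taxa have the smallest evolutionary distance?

Sp1–Sp2: 9/34 differ, p = 0.265, d = 0.326.
Sp1–Sp3: 6/34 differ, p = 0.176, d = 0.201.
Sp2–Sp3: 7/34 differ, p = 0.206, d = 0.241.
The smallest distance is between Sp1 and Sp3.

Sp1 and Sp3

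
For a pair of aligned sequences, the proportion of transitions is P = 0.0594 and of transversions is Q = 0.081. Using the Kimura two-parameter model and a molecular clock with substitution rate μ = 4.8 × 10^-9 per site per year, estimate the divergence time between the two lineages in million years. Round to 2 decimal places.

16.21

Under the Kimura two-parameter model, d = −½ ln(1 − 2P − Q) − ¼ ln(1 − 2Q).
1 − 2P − Q = 0.8002, giving −½ ln(0.8002) = 0.111447.
1 − 2Q = 0.838, giving −¼ ln(0.838) = 0.044184.
d = 0.111447 + 0.044184 = 0.155631.
Under a molecular clock d = 2μt, so t = d/(2μ) = 0.155631 / (2 × 4.8 × 10^-9) = 16.21 million years.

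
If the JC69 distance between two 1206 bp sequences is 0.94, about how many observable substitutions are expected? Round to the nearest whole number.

646

Invert JC69: p = (3/4)(1 − e^(−4d/3)) = 0.75 × (1 − e^(-1.253333)) = 0.75 × (1 − 0.285551) = 0.535837.
Expected differing sites = pL ≈ 0.535837 × 1206 = 646.219422 ≈ 646.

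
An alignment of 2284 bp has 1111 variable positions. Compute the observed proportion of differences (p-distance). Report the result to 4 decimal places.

0.4864

p = 1111/2284 = 0.486427… ≈ 0.4864 (to 4 d.p.).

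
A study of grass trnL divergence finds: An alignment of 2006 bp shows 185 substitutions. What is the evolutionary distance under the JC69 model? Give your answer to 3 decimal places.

p = 185/2006 ≈ 0.092223.
d = −(3/4) ln(1 − 4p/3) = −0.75 ln(1 − 0.122964) = −0.75 ln(0.877036)
  = −0.75 × (-0.131207) = 0.098405 substitutions/site.

0.098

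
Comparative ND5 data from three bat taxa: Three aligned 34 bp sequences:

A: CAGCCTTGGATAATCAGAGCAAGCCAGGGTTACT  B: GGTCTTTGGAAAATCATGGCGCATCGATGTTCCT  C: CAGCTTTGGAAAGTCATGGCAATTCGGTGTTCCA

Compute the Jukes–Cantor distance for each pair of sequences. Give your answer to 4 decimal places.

A–B: 15/34 sites differ → p ≈ 0.441176, d = −0.75 ln(1 − 0.588235) = 0.665477 ≈ 0.6655.
A–C: 11/34 sites differ → p ≈ 0.323529, d = −0.75 ln(1 − 0.431372) = 0.423397 ≈ 0.4234.
B–C: 9/34 sites differ → p ≈ 0.264706, d = −0.75 ln(1 − 0.352941) = 0.326488 ≈ 0.3265.

d(A,B) = 0.6655, d(A,C) = 0.4234, d(B,C) = 0.3265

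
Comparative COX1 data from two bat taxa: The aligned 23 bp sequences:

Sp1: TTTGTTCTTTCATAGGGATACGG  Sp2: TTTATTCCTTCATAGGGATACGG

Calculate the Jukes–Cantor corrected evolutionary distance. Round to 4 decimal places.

The sequences differ at 2 of 23 sites (4, 8), so p = 2/23 ≈ 0.086957.
d = −(3/4) ln(1 − 4p/3) = −0.75 ln(1 − 0.115943) = −0.75 ln(0.884057)
  = −0.75 × (-0.123234) = 0.092426 substitutions/site.

0.0924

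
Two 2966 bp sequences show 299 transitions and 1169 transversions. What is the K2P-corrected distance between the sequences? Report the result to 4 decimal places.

0.8410

P = 299/2966 ≈ 0.100809 and Q = 1169/2966 ≈ 0.394134.
Under the Kimura two-parameter model, d = −½ ln(1 − 2P − Q) − ¼ ln(1 − 2Q).
1 − 2P − Q = 0.404248, giving −½ ln(0.404248) = 0.452863.
1 − 2Q = 0.211732, giving −¼ ln(0.211732) = 0.388108.
d = 0.452863 + 0.388108 = 0.840971.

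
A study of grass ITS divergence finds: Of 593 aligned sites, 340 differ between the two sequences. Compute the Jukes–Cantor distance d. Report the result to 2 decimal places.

1.08

p = 340/593 ≈ 0.573356.
d = −(3/4) ln(1 − 4p/3) = −0.75 ln(1 − 0.764475) = −0.75 ln(0.235525)
  = −0.75 × (-1.445938) = 1.084454 substitutions/site.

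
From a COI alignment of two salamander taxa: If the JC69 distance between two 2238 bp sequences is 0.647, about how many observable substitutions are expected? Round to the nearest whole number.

Invert JC69: p = (3/4)(1 − e^(−4d/3)) = 0.75 × (1 − e^(-0.862667)) = 0.75 × (1 − 0.422035) = 0.433474.
Expected differing sites = pL ≈ 0.433474 × 2238 = 970.114812 ≈ 970.

970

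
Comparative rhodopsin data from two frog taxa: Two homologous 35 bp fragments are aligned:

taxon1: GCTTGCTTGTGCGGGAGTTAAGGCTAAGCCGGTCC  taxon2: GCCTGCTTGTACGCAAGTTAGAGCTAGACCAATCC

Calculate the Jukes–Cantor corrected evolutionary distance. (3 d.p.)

0.360

The sequences differ at 10 of 35 sites (3, 11, 14, 15, 21, 22, 27, 28, 31, 32), so p = 10/35 ≈ 0.285714.
d = −(3/4) ln(1 − 4p/3) = −0.75 ln(1 − 0.380952) = −0.75 ln(0.619048)
  = −0.75 × (-0.479572) = 0.359679 substitutions/site.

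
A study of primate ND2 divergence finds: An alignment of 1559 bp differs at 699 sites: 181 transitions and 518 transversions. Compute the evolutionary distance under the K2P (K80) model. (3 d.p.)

P = 181/1559 ≈ 0.1161 and Q = 518/1559 ≈ 0.332264.
Under the Kimura two-parameter model, d = −½ ln(1 − 2P − Q) − ¼ ln(1 − 2Q).
1 − 2P − Q = 0.435536, giving −½ ln(0.435536) = 0.415589.
1 − 2Q = 0.335472, giving −¼ ln(0.335472) = 0.273054.
d = 0.415589 + 0.273054 = 0.688643.

0.689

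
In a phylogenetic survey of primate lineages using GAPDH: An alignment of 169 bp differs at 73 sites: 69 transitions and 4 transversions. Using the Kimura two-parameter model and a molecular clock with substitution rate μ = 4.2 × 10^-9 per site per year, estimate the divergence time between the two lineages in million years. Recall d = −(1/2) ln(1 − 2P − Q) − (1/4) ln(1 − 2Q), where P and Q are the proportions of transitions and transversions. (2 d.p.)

P = 69/169 ≈ 0.408284 and Q = 4/169 ≈ 0.023669.
Under the Kimura two-parameter model, d = −½ ln(1 − 2P − Q) − ¼ ln(1 − 2Q).
1 − 2P − Q = 0.159763, giving −½ ln(0.159763) = 0.917032.
1 − 2Q = 0.952662, giving −¼ ln(0.952662) = 0.012124.
d = 0.917032 + 0.012124 = 0.929156.
Under a molecular clock d = 2μt, so t = d/(2μ) = 0.929156 / (2 × 4.2 × 10^-9) = 110.61 million years.

110.61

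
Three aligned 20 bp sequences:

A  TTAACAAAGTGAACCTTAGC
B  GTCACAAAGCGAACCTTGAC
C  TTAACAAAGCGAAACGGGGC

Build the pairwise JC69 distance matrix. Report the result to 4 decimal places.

A–B: 5/20 sites differ → p = 0.25, d = −0.75 ln(1 − 0.333333) = 0.304098 ≈ 0.3041.
A–C: 5/20 sites differ → p = 0.25, d = −0.75 ln(1 − 0.333333) = 0.304098 ≈ 0.3041.
B–C: 6/20 sites differ → p = 0.3, d = −0.75 ln(1 − 0.4) = 0.383119 ≈ 0.3831.

d(A,B) = 0.3041, d(A,C) = 0.3041, d(B,C) = 0.3831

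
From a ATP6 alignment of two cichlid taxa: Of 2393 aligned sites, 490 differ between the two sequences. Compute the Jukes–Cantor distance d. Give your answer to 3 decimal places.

0.239

p = 490/2393 ≈ 0.204764.
d = −(3/4) ln(1 − 4p/3) = −0.75 ln(1 − 0.273019) = −0.75 ln(0.726981)
  = −0.75 × (-0.318855) = 0.239141 substitutions/site.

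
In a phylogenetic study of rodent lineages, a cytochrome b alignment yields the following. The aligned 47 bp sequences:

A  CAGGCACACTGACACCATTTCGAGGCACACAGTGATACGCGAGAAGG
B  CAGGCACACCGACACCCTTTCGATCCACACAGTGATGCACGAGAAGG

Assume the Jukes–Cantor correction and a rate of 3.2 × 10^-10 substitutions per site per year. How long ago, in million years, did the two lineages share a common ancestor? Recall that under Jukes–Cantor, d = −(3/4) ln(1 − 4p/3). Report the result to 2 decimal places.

The sequences differ at 6 of 47 sites (10, 17, 24, 25, 37, 39), so p = 6/47 ≈ 0.12766.
d = −(3/4) ln(1 − 4p/3) = −0.75 ln(1 − 0.170213) = −0.75 ln(0.829787)
  = −0.75 × (-0.186586) = 0.139940 substitutions/site.
Under a molecular clock d = 2μt, so t = d/(2μ) = 0.139940 / (2 × 3.2 × 10^-10) = 218.66 million years.

218.66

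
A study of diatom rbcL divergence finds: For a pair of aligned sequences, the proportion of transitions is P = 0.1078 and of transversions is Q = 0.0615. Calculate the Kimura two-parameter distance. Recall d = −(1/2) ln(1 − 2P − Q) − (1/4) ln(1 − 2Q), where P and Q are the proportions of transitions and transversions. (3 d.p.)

0.195

Under the Kimura two-parameter model, d = −½ ln(1 − 2P − Q) − ¼ ln(1 − 2Q).
1 − 2P − Q = 0.7229, giving −½ ln(0.7229) = 0.162242.
1 − 2Q = 0.877, giving −¼ ln(0.877) = 0.032812.
d = 0.162242 + 0.032812 = 0.195054.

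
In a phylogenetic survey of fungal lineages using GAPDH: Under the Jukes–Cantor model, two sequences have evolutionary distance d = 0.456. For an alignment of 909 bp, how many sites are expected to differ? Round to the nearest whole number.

Invert JC69: p = (3/4)(1 − e^(−4d/3)) = 0.75 × (1 − e^(-0.608)) = 0.75 × (1 − 0.544439) = 0.341671.
Expected differing sites = pL ≈ 0.341671 × 909 = 310.578939 ≈ 311.

311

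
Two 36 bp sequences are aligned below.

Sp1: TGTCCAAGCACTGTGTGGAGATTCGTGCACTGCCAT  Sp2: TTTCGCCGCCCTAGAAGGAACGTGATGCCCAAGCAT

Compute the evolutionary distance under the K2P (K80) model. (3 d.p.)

Of 36 sites, 5 differences are transitions and 13 are transversions, so P = 5/36 ≈ 0.138889 and Q = 13/36 ≈ 0.361111.
Under the Kimura two-parameter model, d = −½ ln(1 − 2P − Q) − ¼ ln(1 − 2Q).
1 − 2P − Q = 0.361111, giving −½ ln(0.361111) = 0.509285.
1 − 2Q = 0.277778, giving −¼ ln(0.277778) = 0.320233.
d = 0.509285 + 0.320233 = 0.829518.

0.830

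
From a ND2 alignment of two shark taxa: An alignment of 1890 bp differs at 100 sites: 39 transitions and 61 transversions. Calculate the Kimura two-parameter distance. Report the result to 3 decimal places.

0.055

P = 39/1890 ≈ 0.020635 and Q = 61/1890 ≈ 0.032275.
Under the Kimura two-parameter model, d = −½ ln(1 − 2P − Q) − ¼ ln(1 − 2Q).
1 − 2P − Q = 0.926455, giving −½ ln(0.926455) = 0.038195.
1 − 2Q = 0.93545, giving −¼ ln(0.93545) = 0.016682.
d = 0.038195 + 0.016682 = 0.054877.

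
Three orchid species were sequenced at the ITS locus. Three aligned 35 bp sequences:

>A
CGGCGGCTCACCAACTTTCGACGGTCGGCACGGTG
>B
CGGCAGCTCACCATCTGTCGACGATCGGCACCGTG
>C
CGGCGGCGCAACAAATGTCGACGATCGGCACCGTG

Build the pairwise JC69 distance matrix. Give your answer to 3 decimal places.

A–B: 5/35 sites differ → p ≈ 0.142857, d = −0.75 ln(1 − 0.190476) = 0.158482 ≈ 0.158.
A–C: 6/35 sites differ → p ≈ 0.171429, d = −0.75 ln(1 − 0.228572) = 0.194634 ≈ 0.195.
B–C: 5/35 sites differ → p ≈ 0.142857, d = −0.75 ln(1 − 0.190476) = 0.158482 ≈ 0.158.

d(A,B) = 0.158, d(A,C) = 0.195, d(B,C) = 0.158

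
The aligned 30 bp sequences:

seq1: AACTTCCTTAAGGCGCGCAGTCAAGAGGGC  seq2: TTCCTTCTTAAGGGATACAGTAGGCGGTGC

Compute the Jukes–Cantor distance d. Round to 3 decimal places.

The sequences differ at 14 of 30 sites, so p = 14/30 ≈ 0.466667.
d = −(3/4) ln(1 − 4p/3) = −0.75 ln(1 − 0.622223) = −0.75 ln(0.377777)
  = −0.75 × (-0.973451) = 0.730088 substitutions/site.

0.730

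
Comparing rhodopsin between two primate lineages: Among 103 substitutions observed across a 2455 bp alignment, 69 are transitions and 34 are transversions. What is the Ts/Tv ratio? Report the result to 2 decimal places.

2.03

R = 69/34 = 2.029411… ≈ 2.03 (to 2 d.p.).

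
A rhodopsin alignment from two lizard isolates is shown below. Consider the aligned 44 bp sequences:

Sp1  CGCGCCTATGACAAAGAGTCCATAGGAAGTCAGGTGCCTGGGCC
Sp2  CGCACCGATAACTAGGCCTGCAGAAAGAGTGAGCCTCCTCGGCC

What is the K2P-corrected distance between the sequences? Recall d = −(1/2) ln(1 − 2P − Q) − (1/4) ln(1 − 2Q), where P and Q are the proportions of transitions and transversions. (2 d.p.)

0.55

Of 44 sites, 7 differences are transitions and 10 are transversions, so P = 7/44 ≈ 0.159091 and Q = 10/44 ≈ 0.227273.
Under the Kimura two-parameter model, d = −½ ln(1 − 2P − Q) − ¼ ln(1 − 2Q).
1 − 2P − Q = 0.454545, giving −½ ln(0.454545) = 0.394229.
1 − 2Q = 0.545454, giving −¼ ln(0.545454) = 0.151534.
d = 0.394229 + 0.151534 = 0.545763.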